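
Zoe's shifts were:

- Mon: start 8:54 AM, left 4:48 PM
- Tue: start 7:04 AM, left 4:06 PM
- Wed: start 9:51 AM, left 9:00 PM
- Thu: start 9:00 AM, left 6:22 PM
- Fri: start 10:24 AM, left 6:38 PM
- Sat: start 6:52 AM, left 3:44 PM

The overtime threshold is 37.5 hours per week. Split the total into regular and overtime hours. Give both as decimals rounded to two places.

Mon: 8:54 AM–4:48 PM = 7 h 54 min
Tue: 7:04 AM–4:06 PM = 9 h 2 min
Wed: 9:51 AM–9:00 PM = 11 h 9 min
Thu: 9:00 AM–6:22 PM = 9 h 22 min
Fri: 10:24 AM–6:38 PM = 8 h 14 min
Sat: 6:52 AM–3:44 PM = 8 h 52 min
Total worked: 54 h 33 min = 54.55 h.
Threshold 37.5 h → overtime 17 h 3 min, regular 37 h 30 min.

Regular 37.50 hours, overtime 17.05 hours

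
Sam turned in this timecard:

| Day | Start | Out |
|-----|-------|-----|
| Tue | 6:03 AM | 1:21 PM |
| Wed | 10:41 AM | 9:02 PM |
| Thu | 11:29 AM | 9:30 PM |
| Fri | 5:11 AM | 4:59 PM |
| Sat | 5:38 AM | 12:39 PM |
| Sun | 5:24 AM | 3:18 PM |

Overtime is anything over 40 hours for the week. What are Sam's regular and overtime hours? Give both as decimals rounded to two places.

Tue: 6:03 AM–1:21 PM = 7 h 18 min
Wed: 10:41 AM–9:02 PM = 10 h 21 min
Thu: 11:29 AM–9:30 PM = 10 h 1 min
Fri: 5:11 AM–4:59 PM = 11 h 48 min
Sat: 5:38 AM–12:39 PM = 7 h 1 min
Sun: 5:24 AM–3:18 PM = 9 h 54 min
Total worked: 56 h 23 min = 56.38 h.
Threshold 40 h → overtime 16 h 23 min, regular 40 h 0 min.

Regular 40.00 hours, overtime 16.38 hours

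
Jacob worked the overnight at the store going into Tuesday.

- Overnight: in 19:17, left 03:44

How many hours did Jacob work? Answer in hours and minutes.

Overnight: 19:17 → midnight = 4 h 43 min; midnight → 03:44 = 3 h 44 min; span 8 h 27 min

8 h 27 min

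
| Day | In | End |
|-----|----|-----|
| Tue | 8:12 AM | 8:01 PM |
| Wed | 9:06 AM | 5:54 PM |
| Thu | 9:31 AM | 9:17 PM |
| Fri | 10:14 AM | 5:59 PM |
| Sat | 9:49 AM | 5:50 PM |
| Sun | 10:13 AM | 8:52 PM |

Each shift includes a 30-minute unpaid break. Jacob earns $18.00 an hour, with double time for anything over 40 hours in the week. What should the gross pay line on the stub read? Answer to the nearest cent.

$1288.80

Tue: 8:12 AM–8:01 PM = 11 h 49 min; less 30 min break → 11 h 19 min
Wed: 9:06 AM–5:54 PM = 8 h 48 min; less 30 min break → 8 h 18 min
Thu: 9:31 AM–9:17 PM = 11 h 46 min; less 30 min break → 11 h 16 min
Fri: 10:14 AM–5:59 PM = 7 h 45 min; less 30 min break → 7 h 15 min
Sat: 9:49 AM–5:50 PM = 8 h 1 min; less 30 min break → 7 h 31 min
Sun: 10:13 AM–8:52 PM = 10 h 39 min; less 30 min break → 10 h 9 min
Total worked: 55 h 48 min = 3348 min.
Regular 40 h 0 min = 2400 min at $18.00/h; overtime 15 h 48 min = 948 min at $36.00/h.
Pay = (2400 × $18.00 + 948 × $36.00) ÷ 60 = $1288.80.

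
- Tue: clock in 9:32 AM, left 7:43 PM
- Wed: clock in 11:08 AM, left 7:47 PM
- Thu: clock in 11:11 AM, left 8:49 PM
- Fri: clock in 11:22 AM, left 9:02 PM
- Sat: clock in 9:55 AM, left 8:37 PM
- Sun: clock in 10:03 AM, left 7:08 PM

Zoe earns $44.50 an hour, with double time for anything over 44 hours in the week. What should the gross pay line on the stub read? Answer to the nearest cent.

$3196.58

Tue: 9:32 AM–7:43 PM = 10 h 11 min
Wed: 11:08 AM–7:47 PM = 8 h 39 min
Thu: 11:11 AM–8:49 PM = 9 h 38 min
Fri: 11:22 AM–9:02 PM = 9 h 40 min
Sat: 9:55 AM–8:37 PM = 10 h 42 min
Sun: 10:03 AM–7:08 PM = 9 h 5 min
Total worked: 57 h 55 min = 3475 min.
Regular 44 h 0 min = 2640 min at $44.50/h; overtime 13 h 55 min = 835 min at $89.00/h.
Pay = (2640 × $44.50 + 835 × $89.00) ÷ 60 = $3196.58.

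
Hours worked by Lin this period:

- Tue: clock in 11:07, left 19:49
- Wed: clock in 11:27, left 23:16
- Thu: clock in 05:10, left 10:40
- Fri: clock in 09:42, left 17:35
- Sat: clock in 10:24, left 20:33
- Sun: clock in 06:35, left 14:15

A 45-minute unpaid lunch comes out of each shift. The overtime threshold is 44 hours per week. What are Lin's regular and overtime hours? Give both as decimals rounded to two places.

Tue: 11:07–19:49 = 8 h 42 min; less 45 min break → 7 h 57 min
Wed: 11:27–23:16 = 11 h 49 min; less 45 min break → 11 h 4 min
Thu: 05:10–10:40 = 5 h 30 min; less 45 min break → 4 h 45 min
Fri: 09:42–17:35 = 7 h 53 min; less 45 min break → 7 h 8 min
Sat: 10:24–20:33 = 10 h 9 min; less 45 min break → 9 h 24 min
Sun: 06:35–14:15 = 7 h 40 min; less 45 min break → 6 h 55 min
Total worked: 47 h 13 min = 47.22 h.
Threshold 44 h → overtime 3 h 13 min, regular 44 h 0 min.

Regular 44.00 hours, overtime 3.22 hours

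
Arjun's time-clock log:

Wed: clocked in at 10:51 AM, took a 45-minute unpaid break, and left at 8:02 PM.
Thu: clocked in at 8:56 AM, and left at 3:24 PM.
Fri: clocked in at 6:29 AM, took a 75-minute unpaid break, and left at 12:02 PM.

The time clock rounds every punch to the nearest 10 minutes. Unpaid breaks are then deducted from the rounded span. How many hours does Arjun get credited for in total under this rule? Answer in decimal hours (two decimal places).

19.00 hours

Wed: in 10:51 AM→10:50 AM, out 8:02 PM→8:00 PM; 9 h 10 min − 45 min = 8 h 25 min
Thu: in 8:56 AM→9:00 AM, out 3:24 PM→3:20 PM; 6 h 20 min
Fri: in 6:29 AM→6:30 AM, out 12:02 PM→12:00 PM; 5 h 30 min − 75 min = 4 h 15 min
Total credited: 19 h 0 min.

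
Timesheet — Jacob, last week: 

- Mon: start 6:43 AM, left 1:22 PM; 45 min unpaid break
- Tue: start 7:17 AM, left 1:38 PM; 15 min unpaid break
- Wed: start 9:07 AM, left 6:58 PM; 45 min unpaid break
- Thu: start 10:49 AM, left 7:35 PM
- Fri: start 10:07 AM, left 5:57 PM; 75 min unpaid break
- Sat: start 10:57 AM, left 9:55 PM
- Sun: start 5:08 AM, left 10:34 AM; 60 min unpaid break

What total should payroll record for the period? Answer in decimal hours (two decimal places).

Mon: 6:43 AM–1:22 PM = 6 h 39 min; less 45 min break → 5 h 54 min
Tue: 7:17 AM–1:38 PM = 6 h 21 min; less 15 min break → 6 h 6 min
Wed: 9:07 AM–6:58 PM = 9 h 51 min; less 45 min break → 9 h 6 min
Thu: 10:49 AM–7:35 PM = 8 h 46 min
Fri: 10:07 AM–5:57 PM = 7 h 50 min; less 75 min break → 6 h 35 min
Sat: 10:57 AM–9:55 PM = 10 h 58 min
Sun: 5:08 AM–10:34 AM = 5 h 26 min; less 60 min break → 4 h 26 min
Total: 5 h 54 min + 6 h 6 min + 9 h 6 min + 8 h 46 min + 6 h 35 min + 10 h 58 min + 4 h 26 min = 51 h 51 min.

51.85 hours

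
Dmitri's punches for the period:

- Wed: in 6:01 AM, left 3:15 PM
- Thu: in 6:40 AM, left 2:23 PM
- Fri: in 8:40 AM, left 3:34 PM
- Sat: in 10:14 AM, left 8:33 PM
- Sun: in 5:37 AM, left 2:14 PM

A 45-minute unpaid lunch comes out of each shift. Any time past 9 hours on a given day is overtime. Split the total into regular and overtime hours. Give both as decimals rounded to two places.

Regular 38.47 hours, overtime 0.57 hours

Wed: 6:01 AM–3:15 PM = 9 h 14 min; less 45 min break → 8 h 29 min
Thu: 6:40 AM–2:23 PM = 7 h 43 min; less 45 min break → 6 h 58 min
Fri: 8:40 AM–3:34 PM = 6 h 54 min; less 45 min break → 6 h 9 min
Sat: 10:14 AM–8:33 PM = 10 h 19 min; less 45 min break → 9 h 34 min
Sun: 5:37 AM–2:14 PM = 8 h 37 min; less 45 min break → 7 h 52 min
Wed reg 8 h 29 min / OT 0 h 0 min; Thu reg 6 h 58 min / OT 0 h 0 min; Fri reg 6 h 9 min / OT 0 h 0 min; Sat reg 9 h 0 min / OT 0 h 34 min; Sun reg 7 h 52 min / OT 0 h 0 min.
Totals: regular 38 h 28 min, overtime 0 h 34 min.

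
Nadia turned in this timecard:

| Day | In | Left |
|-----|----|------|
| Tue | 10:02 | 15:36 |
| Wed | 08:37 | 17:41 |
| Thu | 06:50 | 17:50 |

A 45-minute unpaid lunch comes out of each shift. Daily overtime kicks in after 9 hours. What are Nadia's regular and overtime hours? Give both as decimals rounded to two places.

Regular 22.13 hours, overtime 1.25 hours

Tue: 10:02–15:36 = 5 h 34 min; less 45 min break → 4 h 49 min
Wed: 08:37–17:41 = 9 h 4 min; less 45 min break → 8 h 19 min
Thu: 06:50–17:50 = 11 h 0 min; less 45 min break → 10 h 15 min
Tue reg 4 h 49 min / OT 0 h 0 min; Wed reg 8 h 19 min / OT 0 h 0 min; Thu reg 9 h 0 min / OT 1 h 15 min.
Totals: regular 22 h 8 min, overtime 1 h 15 min.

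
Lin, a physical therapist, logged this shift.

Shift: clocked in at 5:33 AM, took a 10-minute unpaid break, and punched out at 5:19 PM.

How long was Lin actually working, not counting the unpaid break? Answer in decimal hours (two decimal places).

Shift: 5:33 AM–5:19 PM = 11 h 46 min; less 10 min break → 11 h 36 min

11.60 hours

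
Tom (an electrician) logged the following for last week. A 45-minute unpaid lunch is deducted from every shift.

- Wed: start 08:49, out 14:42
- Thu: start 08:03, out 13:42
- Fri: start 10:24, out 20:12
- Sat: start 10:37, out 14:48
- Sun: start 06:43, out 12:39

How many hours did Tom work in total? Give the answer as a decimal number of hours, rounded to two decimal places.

27.70 hours

Wed: 08:49–14:42 = 5 h 53 min; less 45 min break → 5 h 8 min
Thu: 08:03–13:42 = 5 h 39 min; less 45 min break → 4 h 54 min
Fri: 10:24–20:12 = 9 h 48 min; less 45 min break → 9 h 3 min
Sat: 10:37–14:48 = 4 h 11 min; less 45 min break → 3 h 26 min
Sun: 06:43–12:39 = 5 h 56 min; less 45 min break → 5 h 11 min
Total: 5 h 8 min + 4 h 54 min + 9 h 3 min + 3 h 26 min + 5 h 11 min = 27 h 42 min.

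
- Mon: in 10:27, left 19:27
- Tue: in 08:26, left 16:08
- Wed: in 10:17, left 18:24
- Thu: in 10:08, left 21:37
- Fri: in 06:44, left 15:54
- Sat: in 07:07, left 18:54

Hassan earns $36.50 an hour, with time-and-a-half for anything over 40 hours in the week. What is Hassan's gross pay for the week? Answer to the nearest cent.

$2404.44

Mon: 10:27–19:27 = 9 h 0 min
Tue: 08:26–16:08 = 7 h 42 min
Wed: 10:17–18:24 = 8 h 7 min
Thu: 10:08–21:37 = 11 h 29 min
Fri: 06:44–15:54 = 9 h 10 min
Sat: 07:07–18:54 = 11 h 47 min
Total worked: 57 h 15 min = 3435 min.
Regular 40 h 0 min = 2400 min at $36.50/h; overtime 17 h 15 min = 1035 min at $54.75/h.
Pay = (2400 × $36.50 + 1035 × $54.75) ÷ 60 = $2404.44.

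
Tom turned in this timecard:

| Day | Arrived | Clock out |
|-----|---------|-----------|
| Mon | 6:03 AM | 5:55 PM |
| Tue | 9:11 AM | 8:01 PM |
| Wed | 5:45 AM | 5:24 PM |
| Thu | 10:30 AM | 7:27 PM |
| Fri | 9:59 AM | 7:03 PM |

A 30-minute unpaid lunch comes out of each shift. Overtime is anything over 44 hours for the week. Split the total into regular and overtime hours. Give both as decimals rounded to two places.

Regular 44.00 hours, overtime 5.87 hours

Mon: 6:03 AM–5:55 PM = 11 h 52 min; less 30 min break → 11 h 22 min
Tue: 9:11 AM–8:01 PM = 10 h 50 min; less 30 min break → 10 h 20 min
Wed: 5:45 AM–5:24 PM = 11 h 39 min; less 30 min break → 11 h 9 min
Thu: 10:30 AM–7:27 PM = 8 h 57 min; less 30 min break → 8 h 27 min
Fri: 9:59 AM–7:03 PM = 9 h 4 min; less 30 min break → 8 h 34 min
Total worked: 49 h 52 min = 49.87 h.
Threshold 44 h → overtime 5 h 52 min, regular 44 h 0 min.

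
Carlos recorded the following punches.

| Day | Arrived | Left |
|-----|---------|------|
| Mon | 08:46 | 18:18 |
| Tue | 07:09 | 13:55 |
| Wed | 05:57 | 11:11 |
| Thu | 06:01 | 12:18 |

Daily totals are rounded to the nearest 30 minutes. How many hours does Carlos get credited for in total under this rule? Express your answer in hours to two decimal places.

28.00 hours

Mon: 08:46–18:18 = 9 h 32 min → rounds to 9 h 30 min
Tue: 07:09–13:55 = 6 h 46 min → rounds to 7 h 0 min
Wed: 05:57–11:11 = 5 h 14 min → rounds to 5 h 0 min
Thu: 06:01–12:18 = 6 h 17 min → rounds to 6 h 30 min
Total credited: 28 h 0 min.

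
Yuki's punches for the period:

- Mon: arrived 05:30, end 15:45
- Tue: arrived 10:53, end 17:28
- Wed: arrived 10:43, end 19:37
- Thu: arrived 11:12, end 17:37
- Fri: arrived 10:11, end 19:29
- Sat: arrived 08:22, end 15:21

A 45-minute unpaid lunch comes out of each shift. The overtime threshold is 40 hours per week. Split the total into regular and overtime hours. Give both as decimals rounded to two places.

Regular 40.00 hours, overtime 3.93 hours

Mon: 05:30–15:45 = 10 h 15 min; less 45 min break → 9 h 30 min
Tue: 10:53–17:28 = 6 h 35 min; less 45 min break → 5 h 50 min
Wed: 10:43–19:37 = 8 h 54 min; less 45 min break → 8 h 9 min
Thu: 11:12–17:37 = 6 h 25 min; less 45 min break → 5 h 40 min
Fri: 10:11–19:29 = 9 h 18 min; less 45 min break → 8 h 33 min
Sat: 08:22–15:21 = 6 h 59 min; less 45 min break → 6 h 14 min
Total worked: 43 h 56 min = 43.93 h.
Threshold 40 h → overtime 3 h 56 min, regular 40 h 0 min.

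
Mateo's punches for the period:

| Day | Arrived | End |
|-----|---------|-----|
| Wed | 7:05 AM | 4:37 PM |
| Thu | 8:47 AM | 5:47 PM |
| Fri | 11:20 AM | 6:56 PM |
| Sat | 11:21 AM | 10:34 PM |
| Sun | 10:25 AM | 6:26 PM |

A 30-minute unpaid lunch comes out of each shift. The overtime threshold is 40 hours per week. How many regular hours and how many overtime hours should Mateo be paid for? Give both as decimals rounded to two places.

Regular 40.00 hours, overtime 2.87 hours

Wed: 7:05 AM–4:37 PM = 9 h 32 min; less 30 min break → 9 h 2 min
Thu: 8:47 AM–5:47 PM = 9 h 0 min; less 30 min break → 8 h 30 min
Fri: 11:20 AM–6:56 PM = 7 h 36 min; less 30 min break → 7 h 6 min
Sat: 11:21 AM–10:34 PM = 11 h 13 min; less 30 min break → 10 h 43 min
Sun: 10:25 AM–6:26 PM = 8 h 1 min; less 30 min break → 7 h 31 min
Total worked: 42 h 52 min = 42.87 h.
Threshold 40 h → overtime 2 h 52 min, regular 40 h 0 min.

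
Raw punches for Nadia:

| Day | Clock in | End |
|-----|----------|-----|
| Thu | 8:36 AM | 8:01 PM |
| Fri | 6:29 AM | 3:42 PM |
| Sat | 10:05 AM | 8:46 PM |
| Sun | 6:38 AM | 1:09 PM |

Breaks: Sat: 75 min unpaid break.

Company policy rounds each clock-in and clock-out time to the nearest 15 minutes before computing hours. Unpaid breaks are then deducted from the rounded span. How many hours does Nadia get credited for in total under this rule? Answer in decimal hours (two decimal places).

Thu: in 8:36 AM→8:30 AM, out 8:01 PM→8:00 PM; 11 h 30 min
Fri: in 6:29 AM→6:30 AM, out 3:42 PM→3:45 PM; 9 h 15 min
Sat: in 10:05 AM→10:00 AM, out 8:46 PM→8:45 PM; 10 h 45 min − 75 min = 9 h 30 min
Sun: in 6:38 AM→6:45 AM, out 1:09 PM→1:15 PM; 6 h 30 min
Total credited: 36 h 45 min.

36.75 hours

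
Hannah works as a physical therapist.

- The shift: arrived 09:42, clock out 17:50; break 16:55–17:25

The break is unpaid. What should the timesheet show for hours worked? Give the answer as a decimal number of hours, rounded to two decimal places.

The shift: 09:42–17:50 = 8 h 8 min; less 30 min break → 7 h 38 min

7.63 hours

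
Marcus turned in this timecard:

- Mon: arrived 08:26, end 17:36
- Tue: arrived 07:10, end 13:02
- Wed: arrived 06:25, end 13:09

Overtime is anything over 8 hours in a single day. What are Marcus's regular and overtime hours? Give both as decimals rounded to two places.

Regular 20.60 hours, overtime 1.17 hours

Mon: 08:26–17:36 = 9 h 10 min
Tue: 07:10–13:02 = 5 h 52 min
Wed: 06:25–13:09 = 6 h 44 min
Mon reg 8 h 0 min / OT 1 h 10 min; Tue reg 5 h 52 min / OT 0 h 0 min; Wed reg 6 h 44 min / OT 0 h 0 min.
Totals: regular 20 h 36 min, overtime 1 h 10 min.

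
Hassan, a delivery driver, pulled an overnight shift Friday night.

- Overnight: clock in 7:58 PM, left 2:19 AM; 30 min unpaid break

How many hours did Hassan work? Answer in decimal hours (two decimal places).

5.85 hours

Overnight: 7:58 PM → midnight = 4 h 2 min; midnight → 2:19 AM = 2 h 19 min; span 6 h 21 min; less 30 min break → 5 h 51 min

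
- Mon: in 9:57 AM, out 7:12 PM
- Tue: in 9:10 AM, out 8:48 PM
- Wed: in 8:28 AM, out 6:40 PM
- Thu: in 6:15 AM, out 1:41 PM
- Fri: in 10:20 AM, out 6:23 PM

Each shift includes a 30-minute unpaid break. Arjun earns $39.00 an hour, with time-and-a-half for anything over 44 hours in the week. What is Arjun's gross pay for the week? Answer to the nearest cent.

Mon: 9:57 AM–7:12 PM = 9 h 15 min; less 30 min break → 8 h 45 min
Tue: 9:10 AM–8:48 PM = 11 h 38 min; less 30 min break → 11 h 8 min
Wed: 8:28 AM–6:40 PM = 10 h 12 min; less 30 min break → 9 h 42 min
Thu: 6:15 AM–1:41 PM = 7 h 26 min; less 30 min break → 6 h 56 min
Fri: 10:20 AM–6:23 PM = 8 h 3 min; less 30 min break → 7 h 33 min
Total worked: 44 h 4 min = 2644 min.
Regular 44 h 0 min = 2640 min at $39.00/h; overtime 0 h 4 min = 4 min at $58.50/h.
Pay = (2640 × $39.00 + 4 × $58.50) ÷ 60 = $1719.90.

$1719.90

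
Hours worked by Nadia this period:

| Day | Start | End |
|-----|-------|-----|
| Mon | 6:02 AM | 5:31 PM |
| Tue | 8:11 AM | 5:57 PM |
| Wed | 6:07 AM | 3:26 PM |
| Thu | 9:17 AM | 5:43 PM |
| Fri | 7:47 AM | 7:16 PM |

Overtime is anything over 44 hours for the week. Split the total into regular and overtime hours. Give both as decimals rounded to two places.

Mon: 6:02 AM–5:31 PM = 11 h 29 min
Tue: 8:11 AM–5:57 PM = 9 h 46 min
Wed: 6:07 AM–3:26 PM = 9 h 19 min
Thu: 9:17 AM–5:43 PM = 8 h 26 min
Fri: 7:47 AM–7:16 PM = 11 h 29 min
Total worked: 50 h 29 min = 50.48 h.
Threshold 44 h → overtime 6 h 29 min, regular 44 h 0 min.

Regular 44.00 hours, overtime 6.48 hours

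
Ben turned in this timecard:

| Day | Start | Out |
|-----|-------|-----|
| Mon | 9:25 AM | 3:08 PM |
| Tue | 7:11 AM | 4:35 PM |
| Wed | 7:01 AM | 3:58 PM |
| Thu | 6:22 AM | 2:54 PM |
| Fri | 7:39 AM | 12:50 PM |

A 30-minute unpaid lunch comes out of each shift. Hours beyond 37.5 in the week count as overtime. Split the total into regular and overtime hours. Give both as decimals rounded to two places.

Mon: 9:25 AM–3:08 PM = 5 h 43 min; less 30 min break → 5 h 13 min
Tue: 7:11 AM–4:35 PM = 9 h 24 min; less 30 min break → 8 h 54 min
Wed: 7:01 AM–3:58 PM = 8 h 57 min; less 30 min break → 8 h 27 min
Thu: 6:22 AM–2:54 PM = 8 h 32 min; less 30 min break → 8 h 2 min
Fri: 7:39 AM–12:50 PM = 5 h 11 min; less 30 min break → 4 h 41 min
Total worked: 35 h 17 min = 35.28 h.
Threshold 37.5 h → overtime 0 h 0 min, regular 35 h 17 min.

Regular 35.28 hours, overtime 0.00 hours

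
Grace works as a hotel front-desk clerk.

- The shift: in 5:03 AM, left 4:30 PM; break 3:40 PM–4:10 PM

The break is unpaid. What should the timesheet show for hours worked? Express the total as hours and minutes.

The shift: 5:03 AM–4:30 PM = 11 h 27 min; less 30 min break → 10 h 57 min

10 h 57 min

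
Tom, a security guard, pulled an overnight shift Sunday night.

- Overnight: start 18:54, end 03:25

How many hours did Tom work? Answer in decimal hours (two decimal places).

8.52 hours

Overnight: 18:54 → midnight = 5 h 6 min; midnight → 03:25 = 3 h 25 min; span 8 h 31 min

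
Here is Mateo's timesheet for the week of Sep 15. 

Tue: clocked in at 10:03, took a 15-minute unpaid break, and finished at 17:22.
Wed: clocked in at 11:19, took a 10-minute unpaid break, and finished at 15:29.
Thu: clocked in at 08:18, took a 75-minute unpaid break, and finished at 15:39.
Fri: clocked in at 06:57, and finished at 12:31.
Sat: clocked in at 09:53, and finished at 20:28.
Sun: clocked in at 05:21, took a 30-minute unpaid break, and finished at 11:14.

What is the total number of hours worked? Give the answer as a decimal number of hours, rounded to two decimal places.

Tue: 10:03–17:22 = 7 h 19 min; less 15 min break → 7 h 4 min
Wed: 11:19–15:29 = 4 h 10 min; less 10 min break → 4 h 0 min
Thu: 08:18–15:39 = 7 h 21 min; less 75 min break → 6 h 6 min
Fri: 06:57–12:31 = 5 h 34 min
Sat: 09:53–20:28 = 10 h 35 min
Sun: 05:21–11:14 = 5 h 53 min; less 30 min break → 5 h 23 min
Total: 7 h 4 min + 4 h 0 min + 6 h 6 min + 5 h 34 min + 10 h 35 min + 5 h 23 min = 38 h 42 min.

38.70 hours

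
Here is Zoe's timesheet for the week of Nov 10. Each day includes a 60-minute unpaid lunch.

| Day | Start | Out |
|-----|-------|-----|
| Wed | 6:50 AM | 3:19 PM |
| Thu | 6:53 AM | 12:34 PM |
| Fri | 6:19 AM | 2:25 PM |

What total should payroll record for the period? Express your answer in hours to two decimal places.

19.27 hours

Wed: 6:50 AM–3:19 PM = 8 h 29 min; less 60 min break → 7 h 29 min
Thu: 6:53 AM–12:34 PM = 5 h 41 min; less 60 min break → 4 h 41 min
Fri: 6:19 AM–2:25 PM = 8 h 6 min; less 60 min break → 7 h 6 min
Total: 7 h 29 min + 4 h 41 min + 7 h 6 min = 19 h 16 min.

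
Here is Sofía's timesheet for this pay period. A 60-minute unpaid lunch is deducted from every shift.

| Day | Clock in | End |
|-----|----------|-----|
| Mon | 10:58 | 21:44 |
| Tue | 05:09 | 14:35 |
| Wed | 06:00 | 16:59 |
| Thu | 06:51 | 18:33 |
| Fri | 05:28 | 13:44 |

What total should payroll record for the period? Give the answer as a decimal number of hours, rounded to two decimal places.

Mon: 10:58–21:44 = 10 h 46 min; less 60 min break → 9 h 46 min
Tue: 05:09–14:35 = 9 h 26 min; less 60 min break → 8 h 26 min
Wed: 06:00–16:59 = 10 h 59 min; less 60 min break → 9 h 59 min
Thu: 06:51–18:33 = 11 h 42 min; less 60 min break → 10 h 42 min
Fri: 05:28–13:44 = 8 h 16 min; less 60 min break → 7 h 16 min
Total: 9 h 46 min + 8 h 26 min + 9 h 59 min + 10 h 42 min + 7 h 16 min = 46 h 9 min.

46.15 hours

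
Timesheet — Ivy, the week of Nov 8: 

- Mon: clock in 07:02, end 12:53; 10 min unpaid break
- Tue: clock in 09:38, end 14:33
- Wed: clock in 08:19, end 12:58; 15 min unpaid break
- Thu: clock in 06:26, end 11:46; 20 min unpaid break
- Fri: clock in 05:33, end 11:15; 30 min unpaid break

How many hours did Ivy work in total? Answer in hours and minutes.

25 h 12 min

Mon: 07:02–12:53 = 5 h 51 min; less 10 min break → 5 h 41 min
Tue: 09:38–14:33 = 4 h 55 min
Wed: 08:19–12:58 = 4 h 39 min; less 15 min break → 4 h 24 min
Thu: 06:26–11:46 = 5 h 20 min; less 20 min break → 5 h 0 min
Fri: 05:33–11:15 = 5 h 42 min; less 30 min break → 5 h 12 min
Total: 5 h 41 min + 4 h 55 min + 4 h 24 min + 5 h 0 min + 5 h 12 min = 25 h 12 min.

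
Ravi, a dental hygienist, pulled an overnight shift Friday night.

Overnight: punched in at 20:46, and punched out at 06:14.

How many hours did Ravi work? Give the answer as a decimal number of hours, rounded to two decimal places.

9.47 hours

Overnight: 20:46 → midnight = 3 h 14 min; midnight → 06:14 = 6 h 14 min; span 9 h 28 min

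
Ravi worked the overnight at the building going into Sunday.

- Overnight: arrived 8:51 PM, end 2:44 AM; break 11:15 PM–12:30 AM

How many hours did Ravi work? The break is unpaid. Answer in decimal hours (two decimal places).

Overnight: 8:51 PM → midnight = 3 h 9 min; midnight → 2:44 AM = 2 h 44 min; span 5 h 53 min; less 75 min break → 4 h 38 min

4.63 hours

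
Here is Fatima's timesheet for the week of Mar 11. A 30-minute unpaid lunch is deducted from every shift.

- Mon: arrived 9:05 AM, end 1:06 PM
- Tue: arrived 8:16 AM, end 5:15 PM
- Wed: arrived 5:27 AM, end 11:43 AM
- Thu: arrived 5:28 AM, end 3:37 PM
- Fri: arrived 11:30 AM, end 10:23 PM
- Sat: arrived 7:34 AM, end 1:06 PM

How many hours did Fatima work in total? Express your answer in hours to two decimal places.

42.83 hours

Mon: 9:05 AM–1:06 PM = 4 h 1 min; less 30 min break → 3 h 31 min
Tue: 8:16 AM–5:15 PM = 8 h 59 min; less 30 min break → 8 h 29 min
Wed: 5:27 AM–11:43 AM = 6 h 16 min; less 30 min break → 5 h 46 min
Thu: 5:28 AM–3:37 PM = 10 h 9 min; less 30 min break → 9 h 39 min
Fri: 11:30 AM–10:23 PM = 10 h 53 min; less 30 min break → 10 h 23 min
Sat: 7:34 AM–1:06 PM = 5 h 32 min; less 30 min break → 5 h 2 min
Total: 3 h 31 min + 8 h 29 min + 5 h 46 min + 9 h 39 min + 10 h 23 min + 5 h 2 min = 42 h 50 min.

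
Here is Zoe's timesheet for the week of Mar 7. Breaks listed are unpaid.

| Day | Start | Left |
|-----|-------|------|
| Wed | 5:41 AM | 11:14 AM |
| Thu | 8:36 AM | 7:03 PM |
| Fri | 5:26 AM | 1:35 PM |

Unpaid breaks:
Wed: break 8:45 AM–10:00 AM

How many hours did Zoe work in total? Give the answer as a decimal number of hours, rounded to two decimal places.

Wed: 5:41 AM–11:14 AM = 5 h 33 min; less 75 min break → 4 h 18 min
Thu: 8:36 AM–7:03 PM = 10 h 27 min
Fri: 5:26 AM–1:35 PM = 8 h 9 min
Total: 4 h 18 min + 10 h 27 min + 8 h 9 min = 22 h 54 min.

22.90 hours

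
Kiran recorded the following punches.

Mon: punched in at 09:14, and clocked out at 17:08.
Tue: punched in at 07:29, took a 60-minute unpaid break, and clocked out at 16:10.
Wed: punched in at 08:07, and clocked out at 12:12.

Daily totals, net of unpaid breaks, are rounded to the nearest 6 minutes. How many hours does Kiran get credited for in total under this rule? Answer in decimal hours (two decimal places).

Mon: 09:14–17:08 = 7 h 54 min → rounds to 7 h 54 min
Tue: 07:29–16:10 = 8 h 41 min − 60 min = 7 h 41 min → rounds to 7 h 42 min
Wed: 08:07–12:12 = 4 h 5 min → rounds to 4 h 6 min
Total credited: 19 h 42 min.

19.70 hours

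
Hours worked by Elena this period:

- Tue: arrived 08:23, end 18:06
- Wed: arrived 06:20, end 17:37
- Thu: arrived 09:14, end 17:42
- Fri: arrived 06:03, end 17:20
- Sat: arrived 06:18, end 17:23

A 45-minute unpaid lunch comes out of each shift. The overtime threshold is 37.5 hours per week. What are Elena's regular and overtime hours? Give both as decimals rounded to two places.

Regular 37.50 hours, overtime 10.58 hours

Tue: 08:23–18:06 = 9 h 43 min; less 45 min break → 8 h 58 min
Wed: 06:20–17:37 = 11 h 17 min; less 45 min break → 10 h 32 min
Thu: 09:14–17:42 = 8 h 28 min; less 45 min break → 7 h 43 min
Fri: 06:03–17:20 = 11 h 17 min; less 45 min break → 10 h 32 min
Sat: 06:18–17:23 = 11 h 5 min; less 45 min break → 10 h 20 min
Total worked: 48 h 5 min = 48.08 h.
Threshold 37.5 h → overtime 10 h 35 min, regular 37 h 30 min.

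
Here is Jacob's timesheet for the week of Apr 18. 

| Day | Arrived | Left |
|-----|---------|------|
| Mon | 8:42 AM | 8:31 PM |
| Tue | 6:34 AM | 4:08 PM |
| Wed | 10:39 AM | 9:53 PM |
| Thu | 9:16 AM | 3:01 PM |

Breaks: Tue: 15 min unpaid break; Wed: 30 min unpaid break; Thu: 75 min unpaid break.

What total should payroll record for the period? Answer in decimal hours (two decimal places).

Mon: 8:42 AM–8:31 PM = 11 h 49 min
Tue: 6:34 AM–4:08 PM = 9 h 34 min; less 15 min break → 9 h 19 min
Wed: 10:39 AM–9:53 PM = 11 h 14 min; less 30 min break → 10 h 44 min
Thu: 9:16 AM–3:01 PM = 5 h 45 min; less 75 min break → 4 h 30 min
Total: 11 h 49 min + 9 h 19 min + 10 h 44 min + 4 h 30 min = 36 h 22 min.

36.37 hours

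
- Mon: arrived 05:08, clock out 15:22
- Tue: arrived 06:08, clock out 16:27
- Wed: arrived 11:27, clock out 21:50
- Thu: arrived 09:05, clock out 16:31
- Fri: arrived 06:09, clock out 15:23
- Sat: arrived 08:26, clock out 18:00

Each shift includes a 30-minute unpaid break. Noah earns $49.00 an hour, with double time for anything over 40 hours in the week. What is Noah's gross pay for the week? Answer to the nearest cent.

Mon: 05:08–15:22 = 10 h 14 min; less 30 min break → 9 h 44 min
Tue: 06:08–16:27 = 10 h 19 min; less 30 min break → 9 h 49 min
Wed: 11:27–21:50 = 10 h 23 min; less 30 min break → 9 h 53 min
Thu: 09:05–16:31 = 7 h 26 min; less 30 min break → 6 h 56 min
Fri: 06:09–15:23 = 9 h 14 min; less 30 min break → 8 h 44 min
Sat: 08:26–18:00 = 9 h 34 min; less 30 min break → 9 h 4 min
Total worked: 54 h 10 min = 3250 min.
Regular 40 h 0 min = 2400 min at $49.00/h; overtime 14 h 10 min = 850 min at $98.00/h.
Pay = (2400 × $49.00 + 850 × $98.00) ÷ 60 = $3348.33.

$3348.33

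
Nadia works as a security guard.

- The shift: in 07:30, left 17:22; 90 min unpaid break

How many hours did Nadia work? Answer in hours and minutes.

8 h 22 min

The shift: 07:30–17:22 = 9 h 52 min; less 90 min break → 8 h 22 min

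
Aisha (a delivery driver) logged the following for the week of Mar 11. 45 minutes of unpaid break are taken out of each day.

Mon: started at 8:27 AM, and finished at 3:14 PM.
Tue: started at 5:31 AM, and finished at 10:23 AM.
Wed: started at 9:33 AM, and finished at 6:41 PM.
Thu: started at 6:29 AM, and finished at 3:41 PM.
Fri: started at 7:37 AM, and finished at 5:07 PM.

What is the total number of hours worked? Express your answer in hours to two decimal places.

Mon: 8:27 AM–3:14 PM = 6 h 47 min; less 45 min break → 6 h 2 min
Tue: 5:31 AM–10:23 AM = 4 h 52 min; less 45 min break → 4 h 7 min
Wed: 9:33 AM–6:41 PM = 9 h 8 min; less 45 min break → 8 h 23 min
Thu: 6:29 AM–3:41 PM = 9 h 12 min; less 45 min break → 8 h 27 min
Fri: 7:37 AM–5:07 PM = 9 h 30 min; less 45 min break → 8 h 45 min
Total: 6 h 2 min + 4 h 7 min + 8 h 23 min + 8 h 27 min + 8 h 45 min = 35 h 44 min.

35.73 hours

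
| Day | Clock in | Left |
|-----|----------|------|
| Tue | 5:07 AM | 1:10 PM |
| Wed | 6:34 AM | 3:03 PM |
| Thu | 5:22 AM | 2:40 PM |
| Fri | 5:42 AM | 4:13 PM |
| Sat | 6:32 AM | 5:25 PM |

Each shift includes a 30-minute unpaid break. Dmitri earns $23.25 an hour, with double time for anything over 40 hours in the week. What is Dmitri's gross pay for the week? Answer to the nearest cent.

Tue: 5:07 AM–1:10 PM = 8 h 3 min; less 30 min break → 7 h 33 min
Wed: 6:34 AM–3:03 PM = 8 h 29 min; less 30 min break → 7 h 59 min
Thu: 5:22 AM–2:40 PM = 9 h 18 min; less 30 min break → 8 h 48 min
Fri: 5:42 AM–4:13 PM = 10 h 31 min; less 30 min break → 10 h 1 min
Sat: 6:32 AM–5:25 PM = 10 h 53 min; less 30 min break → 10 h 23 min
Total worked: 44 h 44 min = 2684 min.
Regular 40 h 0 min = 2400 min at $23.25/h; overtime 4 h 44 min = 284 min at $46.50/h.
Pay = (2400 × $23.25 + 284 × $46.50) ÷ 60 = $1150.10.

$1150.10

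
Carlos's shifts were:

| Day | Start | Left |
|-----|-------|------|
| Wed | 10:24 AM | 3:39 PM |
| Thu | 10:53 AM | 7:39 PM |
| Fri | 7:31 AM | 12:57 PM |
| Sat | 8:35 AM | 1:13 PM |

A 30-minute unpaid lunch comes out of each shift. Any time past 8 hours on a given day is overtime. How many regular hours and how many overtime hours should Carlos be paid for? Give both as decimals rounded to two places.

Wed: 10:24 AM–3:39 PM = 5 h 15 min; less 30 min break → 4 h 45 min
Thu: 10:53 AM–7:39 PM = 8 h 46 min; less 30 min break → 8 h 16 min
Fri: 7:31 AM–12:57 PM = 5 h 26 min; less 30 min break → 4 h 56 min
Sat: 8:35 AM–1:13 PM = 4 h 38 min; less 30 min break → 4 h 8 min
Wed reg 4 h 45 min / OT 0 h 0 min; Thu reg 8 h 0 min / OT 0 h 16 min; Fri reg 4 h 56 min / OT 0 h 0 min; Sat reg 4 h 8 min / OT 0 h 0 min.
Totals: regular 21 h 49 min, overtime 0 h 16 min.

Regular 21.82 hours, overtime 0.27 hours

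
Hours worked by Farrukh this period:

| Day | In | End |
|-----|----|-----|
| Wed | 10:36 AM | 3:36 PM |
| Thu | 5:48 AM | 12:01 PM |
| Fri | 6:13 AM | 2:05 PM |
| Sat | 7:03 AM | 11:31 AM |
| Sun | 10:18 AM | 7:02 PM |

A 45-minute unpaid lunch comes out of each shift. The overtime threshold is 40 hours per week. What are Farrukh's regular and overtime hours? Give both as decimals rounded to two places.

Regular 28.53 hours, overtime 0.00 hours

Wed: 10:36 AM–3:36 PM = 5 h 0 min; less 45 min break → 4 h 15 min
Thu: 5:48 AM–12:01 PM = 6 h 13 min; less 45 min break → 5 h 28 min
Fri: 6:13 AM–2:05 PM = 7 h 52 min; less 45 min break → 7 h 7 min
Sat: 7:03 AM–11:31 AM = 4 h 28 min; less 45 min break → 3 h 43 min
Sun: 10:18 AM–7:02 PM = 8 h 44 min; less 45 min break → 7 h 59 min
Total worked: 28 h 32 min = 28.53 h.
Threshold 40 h → overtime 0 h 0 min, regular 28 h 32 min.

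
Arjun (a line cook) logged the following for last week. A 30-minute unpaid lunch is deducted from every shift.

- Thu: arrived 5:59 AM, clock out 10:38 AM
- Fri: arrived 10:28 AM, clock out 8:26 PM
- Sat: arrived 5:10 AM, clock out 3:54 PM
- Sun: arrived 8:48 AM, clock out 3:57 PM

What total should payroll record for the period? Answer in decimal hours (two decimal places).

30.50 hours

Thu: 5:59 AM–10:38 AM = 4 h 39 min; less 30 min break → 4 h 9 min
Fri: 10:28 AM–8:26 PM = 9 h 58 min; less 30 min break → 9 h 28 min
Sat: 5:10 AM–3:54 PM = 10 h 44 min; less 30 min break → 10 h 14 min
Sun: 8:48 AM–3:57 PM = 7 h 9 min; less 30 min break → 6 h 39 min
Total: 4 h 9 min + 9 h 28 min + 10 h 14 min + 6 h 39 min = 30 h 30 min.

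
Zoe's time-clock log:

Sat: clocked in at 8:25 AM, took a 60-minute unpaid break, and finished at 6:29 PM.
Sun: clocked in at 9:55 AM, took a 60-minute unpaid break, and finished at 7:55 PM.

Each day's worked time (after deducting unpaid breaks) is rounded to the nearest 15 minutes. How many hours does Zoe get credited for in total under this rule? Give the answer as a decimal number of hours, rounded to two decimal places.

Sat: 8:25 AM–6:29 PM = 10 h 4 min − 60 min = 9 h 4 min → rounds to 9 h 0 min
Sun: 9:55 AM–7:55 PM = 10 h 0 min − 60 min = 9 h 0 min → rounds to 9 h 0 min
Total credited: 18 h 0 min.

18.00 hours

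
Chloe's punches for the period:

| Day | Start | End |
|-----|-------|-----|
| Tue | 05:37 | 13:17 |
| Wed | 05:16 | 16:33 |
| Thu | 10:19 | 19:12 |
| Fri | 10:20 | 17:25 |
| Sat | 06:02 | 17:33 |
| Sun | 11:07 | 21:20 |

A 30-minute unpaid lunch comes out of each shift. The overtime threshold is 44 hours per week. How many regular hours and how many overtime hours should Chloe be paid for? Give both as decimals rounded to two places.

Tue: 05:37–13:17 = 7 h 40 min; less 30 min break → 7 h 10 min
Wed: 05:16–16:33 = 11 h 17 min; less 30 min break → 10 h 47 min
Thu: 10:19–19:12 = 8 h 53 min; less 30 min break → 8 h 23 min
Fri: 10:20–17:25 = 7 h 5 min; less 30 min break → 6 h 35 min
Sat: 06:02–17:33 = 11 h 31 min; less 30 min break → 11 h 1 min
Sun: 11:07–21:20 = 10 h 13 min; less 30 min break → 9 h 43 min
Total worked: 53 h 39 min = 53.65 h.
Threshold 44 h → overtime 9 h 39 min, regular 44 h 0 min.

Regular 44.00 hours, overtime 9.65 hours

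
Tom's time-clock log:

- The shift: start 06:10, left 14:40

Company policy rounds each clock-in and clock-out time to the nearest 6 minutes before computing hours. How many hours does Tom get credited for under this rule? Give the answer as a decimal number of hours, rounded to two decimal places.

8.50 hours

The shift: in 06:10→06:12, out 14:40→14:42; 8 h 30 min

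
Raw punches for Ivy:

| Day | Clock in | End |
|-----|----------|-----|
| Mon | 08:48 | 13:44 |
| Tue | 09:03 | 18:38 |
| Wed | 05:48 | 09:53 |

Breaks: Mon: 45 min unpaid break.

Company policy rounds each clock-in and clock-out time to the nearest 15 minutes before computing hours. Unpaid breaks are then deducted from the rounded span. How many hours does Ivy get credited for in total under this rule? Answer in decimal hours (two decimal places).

18.25 hours

Mon: in 08:48→08:45, out 13:44→13:45; 5 h 0 min − 45 min = 4 h 15 min
Tue: in 09:03→09:00, out 18:38→18:45; 9 h 45 min
Wed: in 05:48→05:45, out 09:53→10:00; 4 h 15 min
Total credited: 18 h 15 min.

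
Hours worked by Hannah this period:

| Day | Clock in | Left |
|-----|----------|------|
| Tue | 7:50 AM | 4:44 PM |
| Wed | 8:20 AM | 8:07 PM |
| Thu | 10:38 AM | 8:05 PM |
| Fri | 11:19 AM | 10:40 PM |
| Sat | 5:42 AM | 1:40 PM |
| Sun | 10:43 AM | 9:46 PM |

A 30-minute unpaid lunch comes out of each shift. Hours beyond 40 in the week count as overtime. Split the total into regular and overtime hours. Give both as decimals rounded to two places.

Tue: 7:50 AM–4:44 PM = 8 h 54 min; less 30 min break → 8 h 24 min
Wed: 8:20 AM–8:07 PM = 11 h 47 min; less 30 min break → 11 h 17 min
Thu: 10:38 AM–8:05 PM = 9 h 27 min; less 30 min break → 8 h 57 min
Fri: 11:19 AM–10:40 PM = 11 h 21 min; less 30 min break → 10 h 51 min
Sat: 5:42 AM–1:40 PM = 7 h 58 min; less 30 min break → 7 h 28 min
Sun: 10:43 AM–9:46 PM = 11 h 3 min; less 30 min break → 10 h 33 min
Total worked: 57 h 30 min = 57.50 h.
Threshold 40 h → overtime 17 h 30 min, regular 40 h 0 min.

Regular 40.00 hours, overtime 17.50 hours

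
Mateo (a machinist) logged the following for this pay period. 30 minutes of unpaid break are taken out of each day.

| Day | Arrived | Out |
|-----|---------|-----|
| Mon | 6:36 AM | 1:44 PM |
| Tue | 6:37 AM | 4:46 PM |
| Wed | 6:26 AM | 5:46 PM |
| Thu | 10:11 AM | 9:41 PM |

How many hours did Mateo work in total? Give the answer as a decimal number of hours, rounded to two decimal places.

38.12 hours

Mon: 6:36 AM–1:44 PM = 7 h 8 min; less 30 min break → 6 h 38 min
Tue: 6:37 AM–4:46 PM = 10 h 9 min; less 30 min break → 9 h 39 min
Wed: 6:26 AM–5:46 PM = 11 h 20 min; less 30 min break → 10 h 50 min
Thu: 10:11 AM–9:41 PM = 11 h 30 min; less 30 min break → 11 h 0 min
Total: 6 h 38 min + 9 h 39 min + 10 h 50 min + 11 h 0 min = 38 h 7 min.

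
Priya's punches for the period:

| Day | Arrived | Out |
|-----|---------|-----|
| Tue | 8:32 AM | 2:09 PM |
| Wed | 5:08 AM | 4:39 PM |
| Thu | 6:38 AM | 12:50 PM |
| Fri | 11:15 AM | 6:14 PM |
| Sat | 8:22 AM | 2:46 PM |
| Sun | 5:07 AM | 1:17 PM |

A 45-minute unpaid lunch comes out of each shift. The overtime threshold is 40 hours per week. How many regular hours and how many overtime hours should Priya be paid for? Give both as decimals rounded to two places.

Regular 40.00 hours, overtime 0.38 hours

Tue: 8:32 AM–2:09 PM = 5 h 37 min; less 45 min break → 4 h 52 min
Wed: 5:08 AM–4:39 PM = 11 h 31 min; less 45 min break → 10 h 46 min
Thu: 6:38 AM–12:50 PM = 6 h 12 min; less 45 min break → 5 h 27 min
Fri: 11:15 AM–6:14 PM = 6 h 59 min; less 45 min break → 6 h 14 min
Sat: 8:22 AM–2:46 PM = 6 h 24 min; less 45 min break → 5 h 39 min
Sun: 5:07 AM–1:17 PM = 8 h 10 min; less 45 min break → 7 h 25 min
Total worked: 40 h 23 min = 40.38 h.
Threshold 40 h → overtime 0 h 23 min, regular 40 h 0 min.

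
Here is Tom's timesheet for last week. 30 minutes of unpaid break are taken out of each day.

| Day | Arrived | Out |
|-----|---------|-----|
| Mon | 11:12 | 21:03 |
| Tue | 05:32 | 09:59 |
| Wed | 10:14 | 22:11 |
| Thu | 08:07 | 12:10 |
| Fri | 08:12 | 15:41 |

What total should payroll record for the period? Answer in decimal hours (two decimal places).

35.28 hours

Mon: 11:12–21:03 = 9 h 51 min; less 30 min break → 9 h 21 min
Tue: 05:32–09:59 = 4 h 27 min; less 30 min break → 3 h 57 min
Wed: 10:14–22:11 = 11 h 57 min; less 30 min break → 11 h 27 min
Thu: 08:07–12:10 = 4 h 3 min; less 30 min break → 3 h 33 min
Fri: 08:12–15:41 = 7 h 29 min; less 30 min break → 6 h 59 min
Total: 9 h 21 min + 3 h 57 min + 11 h 27 min + 3 h 33 min + 6 h 59 min = 35 h 17 min.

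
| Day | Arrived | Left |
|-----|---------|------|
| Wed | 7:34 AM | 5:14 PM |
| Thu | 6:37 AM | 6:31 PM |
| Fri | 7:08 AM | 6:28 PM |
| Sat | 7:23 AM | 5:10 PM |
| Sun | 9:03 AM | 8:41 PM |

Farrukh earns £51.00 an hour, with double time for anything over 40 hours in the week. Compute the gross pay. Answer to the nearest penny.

Wed: 7:34 AM–5:14 PM = 9 h 40 min
Thu: 6:37 AM–6:31 PM = 11 h 54 min
Fri: 7:08 AM–6:28 PM = 11 h 20 min
Sat: 7:23 AM–5:10 PM = 9 h 47 min
Sun: 9:03 AM–8:41 PM = 11 h 38 min
Total worked: 54 h 19 min = 3259 min.
Regular 40 h 0 min = 2400 min at £51.00/h; overtime 14 h 19 min = 859 min at £102.00/h.
Pay = (2400 × £51.00 + 859 × £102.00) ÷ 60 = £3500.30.

£3500.30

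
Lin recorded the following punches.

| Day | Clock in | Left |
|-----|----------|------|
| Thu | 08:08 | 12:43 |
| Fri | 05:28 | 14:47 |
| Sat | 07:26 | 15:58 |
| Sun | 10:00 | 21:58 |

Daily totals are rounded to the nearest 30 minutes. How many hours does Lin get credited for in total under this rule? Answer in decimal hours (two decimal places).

34.50 hours

Thu: 08:08–12:43 = 4 h 35 min → rounds to 4 h 30 min
Fri: 05:28–14:47 = 9 h 19 min → rounds to 9 h 30 min
Sat: 07:26–15:58 = 8 h 32 min → rounds to 8 h 30 min
Sun: 10:00–21:58 = 11 h 58 min → rounds to 12 h 0 min
Total credited: 34 h 30 min.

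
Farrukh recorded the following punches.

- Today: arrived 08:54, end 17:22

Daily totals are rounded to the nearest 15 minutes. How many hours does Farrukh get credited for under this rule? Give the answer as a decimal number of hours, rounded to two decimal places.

Today: 08:54–17:22 = 8 h 28 min → rounds to 8 h 30 min

8.50 hours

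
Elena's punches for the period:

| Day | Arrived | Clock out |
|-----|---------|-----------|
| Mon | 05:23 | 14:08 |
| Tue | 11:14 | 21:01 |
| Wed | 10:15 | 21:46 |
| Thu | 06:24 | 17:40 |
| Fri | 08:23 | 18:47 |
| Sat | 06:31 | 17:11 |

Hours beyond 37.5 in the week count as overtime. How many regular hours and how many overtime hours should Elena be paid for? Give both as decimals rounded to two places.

Regular 37.50 hours, overtime 24.88 hours

Mon: 05:23–14:08 = 8 h 45 min
Tue: 11:14–21:01 = 9 h 47 min
Wed: 10:15–21:46 = 11 h 31 min
Thu: 06:24–17:40 = 11 h 16 min
Fri: 08:23–18:47 = 10 h 24 min
Sat: 06:31–17:11 = 10 h 40 min
Total worked: 62 h 23 min = 62.38 h.
Threshold 37.5 h → overtime 24 h 53 min, regular 37 h 30 min.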